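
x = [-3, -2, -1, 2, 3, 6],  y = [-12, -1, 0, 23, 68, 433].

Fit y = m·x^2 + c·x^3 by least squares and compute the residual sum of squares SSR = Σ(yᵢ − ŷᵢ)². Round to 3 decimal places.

The normal system AᵀA·[m, c]ᵀ = Aᵀy is [[1491, 7775]; [7775, 48243]]·[m, c]ᵀ = [16180, 95880]ᵀ.
Eliminating c: 48243·(row 1) − 7775·(row 2) gives 11479688·m = 48243·16180 − 7775·95880 = 35104740, so m = 797835/260902.
Then c = (95880 − 7775·(797835/260902))/48243 = 389945/260902.
Residuals: 108588/130451, -166341/130451, -203945/130451, -155077/130451, 16153/130451, 10193/130451; SSR = 808487/130451.

SSR = 6.198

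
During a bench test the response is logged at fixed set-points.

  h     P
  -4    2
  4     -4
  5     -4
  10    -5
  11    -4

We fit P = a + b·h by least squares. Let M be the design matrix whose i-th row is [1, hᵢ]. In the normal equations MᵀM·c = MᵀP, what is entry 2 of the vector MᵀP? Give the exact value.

-138

Entry 2 ↔ basis h, so (MᵀP)_{2} = Σᵢ (h)·Pᵢ = (-4)·(2) + (4)·(-4) + (5)·(-4) + (10)·(-5) + (11)·(-4) = -138.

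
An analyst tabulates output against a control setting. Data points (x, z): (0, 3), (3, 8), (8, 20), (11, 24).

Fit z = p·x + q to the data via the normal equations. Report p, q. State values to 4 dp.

Normal-equation sums: Σx·x = 194, Σx = 22, Σ1 = 4.
Moment sums: Σx·z = 448, Σz = 55.
So AᵀA·[p, q]ᵀ = Aᵀz: [[194, 22]; [22, 4]]·[p, q]ᵀ = [448, 55]ᵀ.
Determinant 194·4 − 22² = 292.
p = (448·4 − 22·55)/292 = 291/146; q = (194·55 − 22·448)/292 = 407/146.

p = 1.9932, q = 2.7877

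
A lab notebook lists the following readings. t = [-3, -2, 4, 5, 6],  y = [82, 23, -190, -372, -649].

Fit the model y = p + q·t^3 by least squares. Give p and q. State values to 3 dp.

p = 0.852, q = -3.001

Compute the Gram sums: Σ1 = 5, Σt^3 = 370, Σt^3·t^3 = 67170.
Moment sums: Σy = -1106, Σt^3·y = -201242.
Normal equations: [[5, 370]; [370, 67170]]·[p, q]ᵀ = [-1106, -201242]ᵀ.
Eliminating q: 67170·(row 1) − 370·(row 2) gives 198950·p = 67170·(-1106) − 370·(-201242) = 169520, so p = 16952/19895.
Then q = ((-201242) − 370·(16952/19895))/67170 = -59699/19895.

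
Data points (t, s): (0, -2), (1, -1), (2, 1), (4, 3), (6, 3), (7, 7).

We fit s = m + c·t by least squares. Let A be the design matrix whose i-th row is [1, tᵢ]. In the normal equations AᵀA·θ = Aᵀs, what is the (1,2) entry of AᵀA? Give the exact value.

20

Row 1 ↔ basis 1, column 2 ↔ basis t, so (AᵀA)_{1,2} = Σᵢ t = (1)·(0) + (1)·(1) + (1)·(2) + (1)·(4) + (1)·(6) + (1)·(7) = 20.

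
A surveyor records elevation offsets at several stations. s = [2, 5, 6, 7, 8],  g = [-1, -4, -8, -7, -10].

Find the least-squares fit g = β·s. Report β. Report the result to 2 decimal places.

β = -1.12

The normal system AᵀA·[β]ᵀ = Aᵀg is [[178]]·[β]ᵀ = [-199]ᵀ.
β = (-199)/178 = -1.11798.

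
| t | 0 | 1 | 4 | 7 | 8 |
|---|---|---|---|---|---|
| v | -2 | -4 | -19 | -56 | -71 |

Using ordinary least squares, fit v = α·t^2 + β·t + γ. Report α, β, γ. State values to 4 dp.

The normal system MᵀM·[α, β, γ]ᵀ = Mᵀv is [[6754, 920, 130]; [920, 130, 20]; [130, 20, 5]]·[α, β, γ]ᵀ = [-7596, -1040, -152]ᵀ.
Row-reducing yields α = -94/87, β = 8/2175, γ = -1684/725.

α = -1.0805, β = 0.0037, γ = -2.3228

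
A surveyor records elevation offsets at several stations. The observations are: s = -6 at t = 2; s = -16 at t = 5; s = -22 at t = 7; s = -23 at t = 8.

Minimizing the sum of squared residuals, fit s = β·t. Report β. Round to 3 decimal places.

Entries of AᵀA: Σt·t = 142.
Right-hand side: Σt·s = -430.
β = (-430)/142 = -3.02817.

β = -3.028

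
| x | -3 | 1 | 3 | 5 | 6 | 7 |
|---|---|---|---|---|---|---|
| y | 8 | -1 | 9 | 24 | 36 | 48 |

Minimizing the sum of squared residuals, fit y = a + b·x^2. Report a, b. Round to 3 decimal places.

AᵀA·[a, b]ᵀ = Aᵀy reads: 6·a + 129·b = 124;  129·a + 4485·b = 4400.
Eliminating b: 4485·(row 1) − 129·(row 2) gives 10269·a = 4485·124 − 129·4400 = -11460, so a = -3820/3423.
Then b = (4400 − 129·(-3820/3423))/4485 = 1156/1141.

a = -1.116, b = 1.013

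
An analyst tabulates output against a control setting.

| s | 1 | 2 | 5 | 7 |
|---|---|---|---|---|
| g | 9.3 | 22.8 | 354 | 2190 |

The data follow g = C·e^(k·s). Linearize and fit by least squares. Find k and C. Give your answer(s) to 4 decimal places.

Linearized form: ln g = k·s + ln C. From the 4 transformed points,
Sums: Σs = 15.0000, Σ(s)² = 79.0000, Σln g = 18.9177, Σs·ln g = 91.6716.
Normal system: [[79.0000, 15.0000]; [15.0000, 4]]·[k, ln C]ᵀ = [91.6716, 18.9177]ᵀ.
Solving (det = 91.0000): k = 0.91121, ln C = 1.31238, so C = exp(1.31238) = 3.71499.

k = 0.9112, C = 3.7150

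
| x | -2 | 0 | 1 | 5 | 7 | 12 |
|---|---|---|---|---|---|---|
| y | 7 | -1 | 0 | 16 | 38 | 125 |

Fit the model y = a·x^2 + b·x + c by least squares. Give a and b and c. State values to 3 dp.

a = 1.006, b = -1.630, c = -0.320

With design matrix M, MᵀM = [[23779, 2189, 223]; [2189, 223, 23]; [223, 23, 6]] and Mᵀy = [20290, 1832, 185]ᵀ.
Solving the 3×3 system (Gaussian elimination) gives a = 31063/30868, b = -50311/30868, c = -4943/15434.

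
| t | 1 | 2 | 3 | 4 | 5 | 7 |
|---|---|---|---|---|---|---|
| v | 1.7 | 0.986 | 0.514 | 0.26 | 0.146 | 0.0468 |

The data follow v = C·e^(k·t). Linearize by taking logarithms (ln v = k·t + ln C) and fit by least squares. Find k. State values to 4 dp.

k = -0.6072

Taking logs, ln v = k·t + ln C, so regress ln v on t.
Over the data: Σt = 22.0000, Σ(t)² = 104.0000, Σln v = -6.4821, Σt·ln v = -37.9363.
Normal system: [[104.0000, 22.0000]; [22.0000, 6]]·[k, ln C]ᵀ = [-37.9363, -6.4821]ᵀ.
Δ = 104.0000·6 − (22.0000)² = 140.0000; k = (-37.9363·6 − 22.0000·-6.4821)/140.0000 = -0.60723, ln C = (104.0000·-6.4821 − 22.0000·-37.9363)/140.0000 = 1.14615.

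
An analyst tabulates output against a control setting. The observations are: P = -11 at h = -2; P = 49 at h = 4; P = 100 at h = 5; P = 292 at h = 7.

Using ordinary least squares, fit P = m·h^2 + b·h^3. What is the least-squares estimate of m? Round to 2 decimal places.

From the data, Σh^2·h^2 = 3298, Σh^2·h^3 = 20924, Σh^3·h^3 = 137434.
For AᵀP: Σh^2·P = 17548, Σh^3·P = 115880.
AᵀA·[m, b]ᵀ = AᵀP becomes [[3298, 20924]; [20924, 137434]]·[m, b]ᵀ = [17548, 115880]ᵀ.
Eliminating b: 137434·(row 1) − 20924·(row 2) gives 15443556·m = 137434·17548 − 20924·115880 = -12981288, so m = -1081774/1286963.
Then b = (115880 − 20924·(-1081774/1286963))/137434 = 1249824/1286963.

m = -0.84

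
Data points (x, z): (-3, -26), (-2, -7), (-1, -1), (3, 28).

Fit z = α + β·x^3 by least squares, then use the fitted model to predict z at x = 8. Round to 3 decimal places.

ẑ = 512.322

The normal system AᵀA·[α, β]ᵀ = Aᵀz is [[4, -9]; [-9, 1523]]·[α, β]ᵀ = [-6, 1515]ᵀ.
det = 4·1523 − (-9)² = 6011.
α = ((-6)·1523 − (-9)·1515)/6011 = 4497/6011; β = (4·1515 − (-9)·(-6))/6011 = 6006/6011.
At x = 8: ẑ = (4497/6011)·(1) + (6006/6011)·(512) = 3079569/6011.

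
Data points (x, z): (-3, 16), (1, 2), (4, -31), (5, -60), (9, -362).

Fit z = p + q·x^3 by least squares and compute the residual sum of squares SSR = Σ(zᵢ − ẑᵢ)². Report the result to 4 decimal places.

Setting ∂/∂p … = 0 gives: 5·p + 892·q = -435;  892·p + 551892·q = -273812.
(Σ1 = 5, Σx^3 = 892, Σx^3·x^3 = 551892, Σz = -435, Σx^3·z = -273812.)
Eliminating q: 551892·(row 1) − 892·(row 2) gives 1963796·p = 551892·(-435) − 892·(-273812) = 4167284, so p = 1041821/490949.
Then q = ((-273812) − 892·(1041821/490949))/551892 = -245260/490949.
Residuals: 191343/490949, 185337/490949, -564600/490949, 158739/490949, 29181/490949; SSR = 846900/490949.

SSR = 1.7250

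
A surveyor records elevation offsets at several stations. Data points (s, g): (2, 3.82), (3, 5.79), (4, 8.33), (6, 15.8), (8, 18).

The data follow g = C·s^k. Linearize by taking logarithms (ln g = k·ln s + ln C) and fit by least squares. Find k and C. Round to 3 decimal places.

k = 1.188, C = 1.645

Linearized form: ln g = k·ln s + ln C. From the 5 transformed points,
Over the data: Σln s = 7.0493, Σ(ln s)² = 11.1437, Σln g = 10.8666, Σln s·ln g = 16.7527.
Normal system: [[11.1437, 7.0493]; [7.0493, 5]]·[k, ln C]ᵀ = [16.7527, 10.8666]ᵀ.
Solving (det = 6.0265): k = 1.18839, ln C = 0.49787, so C = exp(0.49787) = 1.64521.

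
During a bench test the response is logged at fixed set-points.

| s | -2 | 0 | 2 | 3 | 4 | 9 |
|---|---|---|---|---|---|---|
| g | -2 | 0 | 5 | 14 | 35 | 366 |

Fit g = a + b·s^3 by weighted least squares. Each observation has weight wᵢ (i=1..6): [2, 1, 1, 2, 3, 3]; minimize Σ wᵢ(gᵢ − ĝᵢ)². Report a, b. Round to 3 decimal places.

With design matrix M, MᵀWM = [[12, 2425]; [2425, 1608261]] and MᵀWg = [1232, 807990]ᵀ.
Δ = 12·1608261 − 2425² = 13418507.
a = (1232·1608261 − 2425·807990)/13418507 = 22001802/13418507; b = (12·807990 − 2425·1232)/13418507 = 6708280/13418507.

a = 1.640, b = 0.500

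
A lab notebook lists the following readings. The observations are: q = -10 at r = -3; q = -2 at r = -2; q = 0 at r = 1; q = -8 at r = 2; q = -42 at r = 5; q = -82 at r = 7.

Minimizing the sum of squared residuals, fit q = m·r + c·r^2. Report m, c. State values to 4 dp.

m = -1.1519, c = -1.4933

AᵀA·[m, c]ᵀ = Aᵀq reads: 92·m + 442·c = -766;  442·m + 3140·c = -5198.
(Σr·r = 92, Σr·r^2 = 442, Σr^2·r^2 = 3140, Σr·q = -766, Σr^2·q = -5198.)
det = 92·3140 − 442² = 93516.
m = ((-766)·3140 − 442·(-5198))/93516 = -8977/7793; c = (92·(-5198) − 442·(-766))/93516 = -11637/7793.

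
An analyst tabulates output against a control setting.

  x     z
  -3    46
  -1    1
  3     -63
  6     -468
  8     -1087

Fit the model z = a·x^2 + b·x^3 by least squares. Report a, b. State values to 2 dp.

a = -0.96, b = -2.00

From the data, Σx^2·x^2 = 5555, Σx^2·x^3 = 40543, Σx^3·x^3 = 310259.
Right-hand side: Σx^2·z = -86568, Σx^3·z = -660576.
MᵀM·[a, b]ᵀ = Mᵀz becomes [[5555, 40543]; [40543, 310259]]·[a, b]ᵀ = [-86568, -660576]ᵀ.
Δ = 5555·310259 − 40543² = 79753896.
a = ((-86568)·310259 − 40543·(-660576))/79753896 = -355409/369231; b = (5555·(-660576) − 40543·(-86568))/79753896 = -739691/369231.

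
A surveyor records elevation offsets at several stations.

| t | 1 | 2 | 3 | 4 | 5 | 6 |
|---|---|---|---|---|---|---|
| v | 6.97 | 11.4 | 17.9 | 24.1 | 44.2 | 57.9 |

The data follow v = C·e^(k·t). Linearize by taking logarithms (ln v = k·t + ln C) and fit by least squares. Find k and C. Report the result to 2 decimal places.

With ln vᵢ as the transformed response and tᵢ as the regressor:
Σt = 21.0000, Σ(t)² = 91.0000, Σln v = 18.2897, Σt·ln v = 71.4880.
Equations: 91.0000·k + 21.0000·ln C = 71.4880;  21.0000·k + 6·ln C = 18.2897.
Solving (det = 105.0000): k = 0.42709, ln C = 1.55345, so C = exp(1.55345) = 4.72778.

k = 0.43, C = 4.73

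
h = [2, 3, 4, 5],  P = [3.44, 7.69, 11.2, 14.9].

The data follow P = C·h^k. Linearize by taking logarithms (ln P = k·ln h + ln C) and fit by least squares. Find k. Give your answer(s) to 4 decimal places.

Let Y = ln P. Fitting Y = k·ln h + ln C by least squares:
Σln h = 4.7875, Σ(ln h)² = 6.1995, Σln P = 8.3927, Σln h·ln P = 10.7943.
Normal system: [[6.1995, 4.7875]; [4.7875, 4]]·[k, ln C]ᵀ = [10.7943, 8.3927]ᵀ.
Slope k = (n·Σln h·ln P − Σln h·Σln P)/(n·Σ(ln h)² − (Σln h)²) = (4·10.7943 − 4.7875·8.3927)/1.8779 = 1.59607; ln C = (Σln P − k·Σln h)/n = 0.18788.

k = 1.5961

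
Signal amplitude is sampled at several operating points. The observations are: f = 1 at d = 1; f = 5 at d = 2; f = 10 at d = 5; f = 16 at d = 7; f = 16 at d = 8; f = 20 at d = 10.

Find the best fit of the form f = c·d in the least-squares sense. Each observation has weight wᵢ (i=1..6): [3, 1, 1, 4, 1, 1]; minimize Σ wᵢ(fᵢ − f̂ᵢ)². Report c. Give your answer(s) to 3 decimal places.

c = 2.140

Setting ∂/∂c … = 0 gives: 392·c = 839.
c = 839/392 = 2.14031.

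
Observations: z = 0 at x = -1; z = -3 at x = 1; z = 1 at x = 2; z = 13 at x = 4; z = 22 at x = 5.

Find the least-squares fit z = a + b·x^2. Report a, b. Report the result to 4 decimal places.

a = -2.6273, b = 0.9816

Forming AᵀA = [[5, 47]; [47, 899]] and Aᵀz = [33, 759]ᵀ gives AᵀA·[a, b]ᵀ = Aᵀz.
Eliminating b: 899·(row 1) − 47·(row 2) gives 2286·a = 899·33 − 47·759 = -6006, so a = -1001/381.
Then b = (759 − 47·(-1001/381))/899 = 374/381.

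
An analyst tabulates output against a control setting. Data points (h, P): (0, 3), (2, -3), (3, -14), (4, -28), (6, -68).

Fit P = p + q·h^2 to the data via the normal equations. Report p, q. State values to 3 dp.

p = 3.935, q = -1.995

XᵀX·[p, q]ᵀ = XᵀP reads: 5·p + 65·q = -110;  65·p + 1649·q = -3034.
Eliminating q: 1649·(row 1) − 65·(row 2) gives 4020·p = 1649·(-110) − 65·(-3034) = 15820, so p = 791/201.
Then q = ((-3034) − 65·(791/201))/1649 = -401/201.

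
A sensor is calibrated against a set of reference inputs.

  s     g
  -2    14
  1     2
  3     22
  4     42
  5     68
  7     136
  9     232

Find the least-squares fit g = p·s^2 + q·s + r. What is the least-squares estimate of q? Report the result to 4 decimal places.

q = -1.4610

The normal equations are: 9941·p + 1281·q + 185·r = 28084;  1281·p + 185·q + 27·r = 3588;  185·p + 27·q + 7·r = 516.
Row-reducing yields p = 457700/151361, q = -221136/151361, r = -85936/151361.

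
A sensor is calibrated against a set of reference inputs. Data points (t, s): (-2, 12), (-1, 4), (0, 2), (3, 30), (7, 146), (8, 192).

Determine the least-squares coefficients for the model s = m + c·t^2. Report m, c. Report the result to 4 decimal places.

Setting ∂/∂m … = 0 gives: 6·m + 127·c = 386;  127·m + 6595·c = 19764.
(Σ1 = 6, Σt^2 = 127, Σt^2·t^2 = 6595, Σs = 386, Σt^2·s = 19764.)
Δ = 6·6595 − 127² = 23441.
m = (386·6595 − 127·19764)/23441 = 35642/23441; c = (6·19764 − 127·386)/23441 = 69562/23441.

m = 1.5205, c = 2.9675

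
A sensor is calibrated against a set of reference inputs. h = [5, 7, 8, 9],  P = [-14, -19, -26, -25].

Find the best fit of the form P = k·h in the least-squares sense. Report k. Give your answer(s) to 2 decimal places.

The normal equations are: 219·k = -636.
(Σh·h = 219, Σh·P = -636.)
k = (-636)/219 = -2.90411.

k = -2.90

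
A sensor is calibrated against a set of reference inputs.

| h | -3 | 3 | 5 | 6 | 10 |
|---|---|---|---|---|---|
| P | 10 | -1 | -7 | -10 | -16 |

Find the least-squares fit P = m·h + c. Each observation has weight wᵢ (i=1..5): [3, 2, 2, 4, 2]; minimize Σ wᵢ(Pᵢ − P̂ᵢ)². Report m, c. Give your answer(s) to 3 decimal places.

XᵀWX·[m, c]ᵀ = XᵀWP reads: 439·m + 51·c = -726;  51·m + 13·c = -58.
(Σwᵢ·h·h = 439, Σwᵢ·h = 51, Σwᵢ·1 = 13, Σwᵢ·h·P = -726, Σwᵢ·P = -58.)
det = 439·13 − 51² = 3106.
m = ((-726)·13 − 51·(-58))/3106 = -3240/1553; c = (439·(-58) − 51·(-726))/3106 = 5782/1553.

m = -2.086, c = 3.723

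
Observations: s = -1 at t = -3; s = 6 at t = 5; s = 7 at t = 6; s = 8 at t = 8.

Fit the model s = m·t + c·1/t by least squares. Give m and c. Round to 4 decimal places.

m = 1.2159, c = -5.9812

Entries of XᵀX: Σt·t = 134, Σt·1/t = 4, Σ1/t·1/t = 2801/14400.
Right-hand side: Σt·s = 139, Σ1/t·s = 37/10.
Eliminating c: (2801/14400)·(row 1) − 4·(row 2) gives (72467/7200)·m = (2801/14400)·139 − 4·(37/10) = 176219/14400, so m = 176219/144934.
Then c = ((37/10) − 4·(176219/144934))/(2801/14400) = -433440/72467.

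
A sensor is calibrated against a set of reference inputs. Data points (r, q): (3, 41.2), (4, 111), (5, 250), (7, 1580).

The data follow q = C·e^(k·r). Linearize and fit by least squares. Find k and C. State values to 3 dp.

k = 0.904, C = 2.810

Linearized form: ln q = k·r + ln C. From the 4 transformed points,
AᵀA = [[99.0000, 19.0000]; [19.0000, 4]], rhs = [109.1570, 21.3146]ᵀ  (here Σr = 19.0000, Σ(r)² = 99.0000, Σln q = 21.3146, Σr·ln q = 109.1570).
Solving (det = 35.0000): k = 0.90430, ln C = 1.03324, so C = exp(1.03324) = 2.81015.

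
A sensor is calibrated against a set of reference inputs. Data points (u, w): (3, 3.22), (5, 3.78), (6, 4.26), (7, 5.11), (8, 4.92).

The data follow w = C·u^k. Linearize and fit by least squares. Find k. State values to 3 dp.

k = 0.479

Taking logs, ln w = k·ln u + ln C, so regress ln w on ln u.
XᵀX = [[15.1183, 8.5252]; [8.5252, 5]], rhs = [12.5089, 7.1729]ᵀ  (here Σln u = 8.5252, Σ(ln u)² = 15.1183, Σln w = 7.1729, Σln u·ln w = 12.5089).
Solving (det = 2.9130): k = 0.47873, ln C = 0.61833.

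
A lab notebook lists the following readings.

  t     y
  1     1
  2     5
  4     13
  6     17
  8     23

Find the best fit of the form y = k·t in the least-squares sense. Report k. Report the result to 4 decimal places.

Sums needed: Σt·t = 121.
And Σt·y = 349.
So XᵀX·[k]ᵀ = Xᵀy: [[121]]·[k]ᵀ = [349]ᵀ.
Hence k = 349 / 121 ≈ 2.8843.

k = 2.8843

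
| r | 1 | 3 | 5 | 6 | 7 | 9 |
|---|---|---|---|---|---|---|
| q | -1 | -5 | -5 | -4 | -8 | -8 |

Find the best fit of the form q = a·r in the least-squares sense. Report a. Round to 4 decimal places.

a = -0.9602

The normal equations are: 201·a = -193.
(Σr·r = 201, Σr·q = -193.)
Hence a = -193 / 201 ≈ -0.960199.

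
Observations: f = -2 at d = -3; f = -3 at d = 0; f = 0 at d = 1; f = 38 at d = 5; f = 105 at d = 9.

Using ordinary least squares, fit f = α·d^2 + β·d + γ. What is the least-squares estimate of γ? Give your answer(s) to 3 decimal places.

The normal system XᵀX·[α, β, γ]ᵀ = Xᵀf is [[7268, 828, 116]; [828, 116, 12]; [116, 12, 5]]·[α, β, γ]ᵀ = [9437, 1141, 138]ᵀ.
Row-reducing yields α = 8809/8664, β = 8313/2888, γ = -3137/1083.

γ = -2.897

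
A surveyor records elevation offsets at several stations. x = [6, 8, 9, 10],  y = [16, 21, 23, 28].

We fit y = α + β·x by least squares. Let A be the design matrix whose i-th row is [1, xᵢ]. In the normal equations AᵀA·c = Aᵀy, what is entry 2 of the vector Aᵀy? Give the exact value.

751

Entry 2 ↔ basis x, so (Aᵀy)_{2} = Σᵢ (x)·yᵢ = (6)·(16) + (8)·(21) + (9)·(23) + (10)·(28) = 751.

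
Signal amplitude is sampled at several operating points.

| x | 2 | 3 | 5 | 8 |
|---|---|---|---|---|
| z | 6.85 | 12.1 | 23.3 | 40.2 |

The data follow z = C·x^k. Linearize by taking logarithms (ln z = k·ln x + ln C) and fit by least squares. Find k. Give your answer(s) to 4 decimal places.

k = 1.2757

Let Y = ln z. Fitting Y = k·ln x + ln C by least squares:
Sums: Σln x = 5.4806, Σ(ln x)² = 8.6018, Σln z = 11.2598, Σln x·ln z = 16.8213.
Normal system: [[8.6018, 5.4806]; [5.4806, 4]]·[k, ln C]ᵀ = [16.8213, 11.2598]ᵀ.
Slope k = (n·Σln x·ln z − Σln x·Σln z)/(n·Σ(ln x)² − (Σln x)²) = (4·16.8213 − 5.4806·11.2598)/4.3697 = 1.27569; ln C = (Σln z − k·Σln x)/n = 1.06705.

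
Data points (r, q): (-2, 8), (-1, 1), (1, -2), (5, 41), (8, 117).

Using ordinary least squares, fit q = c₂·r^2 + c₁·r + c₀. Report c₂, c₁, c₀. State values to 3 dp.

c₂ = 2.049, c₁ = -1.432, c₀ = -2.772

Sums needed: Σr^2·r^2 = 4739, Σr^2·r = 629, Σr^2 = 95, Σr·r = 95, Σr = 11, Σ1 = 5.
Moment sums: Σr^2·q = 8544, Σr·q = 1122, Σq = 165.
Inverting the 3×3 Gram matrix, [c₂, c₁, c₀]ᵀ = [17827/8702, -12465/8702, -12062/4351]ᵀ.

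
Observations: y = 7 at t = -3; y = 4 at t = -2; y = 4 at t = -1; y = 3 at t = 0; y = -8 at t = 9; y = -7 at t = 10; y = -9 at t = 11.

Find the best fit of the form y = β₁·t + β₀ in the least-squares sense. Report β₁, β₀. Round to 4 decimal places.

β₁ = -1.0844, β₀ = 2.8606

Sums needed: Σt·t = 316, Σt = 24, Σ1 = 7.
Moment sums: Σt·y = -274, Σy = -6.
Normal equations: [[316, 24]; [24, 7]]·[β₁, β₀]ᵀ = [-274, -6]ᵀ.
det = 316·7 − 24² = 1636.
β₁ = ((-274)·7 − 24·(-6))/1636 = -887/818; β₀ = (316·(-6) − 24·(-274))/1636 = 1170/409.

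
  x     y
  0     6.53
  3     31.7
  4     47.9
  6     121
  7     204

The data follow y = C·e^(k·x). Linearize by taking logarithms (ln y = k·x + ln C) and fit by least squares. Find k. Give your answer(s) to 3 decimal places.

k = 0.486

Linearized form: ln y = k·x + ln C. From the 5 transformed points,
AᵀA = [[110.0000, 20.0000]; [20.0000, 5]], rhs = [91.8470, 19.3157]ᵀ  (here Σx = 20.0000, Σ(x)² = 110.0000, Σln y = 19.3157, Σx·ln y = 91.8470).
Δ = 110.0000·5 − (20.0000)² = 150.0000; k = (91.8470·5 − 20.0000·19.3157)/150.0000 = 0.48613, ln C = (110.0000·19.3157 − 20.0000·91.8470)/150.0000 = 1.91862.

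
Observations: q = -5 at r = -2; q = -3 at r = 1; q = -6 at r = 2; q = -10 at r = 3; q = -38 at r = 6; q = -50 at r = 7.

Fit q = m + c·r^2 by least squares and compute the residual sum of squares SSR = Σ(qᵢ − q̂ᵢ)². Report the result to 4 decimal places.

SSR = 1.4460

AᵀA·[m, c]ᵀ = Aᵀq reads: 6·m + 103·c = -112;  103·m + 3811·c = -3955.
(Σ1 = 6, Σr^2 = 103, Σr^2·r^2 = 3811, Σq = -112, Σr^2·q = -3955.)
Eliminating c: 3811·(row 1) − 103·(row 2) gives 12257·m = 3811·(-112) − 103·(-3955) = -19467, so m = -27/17.
Then c = ((-3955) − 103·(-27/17))/3811 = -1742/1751.
Residuals: 994/1751, -730/1751, -757/1751, 949/1751, -1045/1751, 589/1751; SSR = 2532/1751.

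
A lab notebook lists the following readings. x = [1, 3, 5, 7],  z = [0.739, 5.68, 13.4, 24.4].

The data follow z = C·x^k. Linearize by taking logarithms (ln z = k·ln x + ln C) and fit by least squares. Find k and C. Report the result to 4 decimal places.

Let Y = ln z. Fitting Y = k·ln x + ln C by least squares:
Σln x = 4.6540, Σ(ln x)² = 7.5838, Σln z = 7.2243, Σln x·ln z = 12.3015.
Equations: 7.5838·k + 4.6540·ln C = 12.3015;  4.6540·k + 4·ln C = 7.2243.
Slope k = (n·Σln x·ln z − Σln x·Σln z)/(n·Σ(ln x)² − (Σln x)²) = (4·12.3015 − 4.6540·7.2243)/8.6759 = 1.79628; ln C = (Σln z − k·Σln x)/n = -0.28387, so C = exp(-0.28387) = 0.75287.

k = 1.7963, C = 0.7529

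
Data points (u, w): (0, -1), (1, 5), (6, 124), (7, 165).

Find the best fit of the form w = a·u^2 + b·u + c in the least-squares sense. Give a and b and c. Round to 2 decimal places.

From the data, Σu^2·u^2 = 3698, Σu^2·u = 560, Σu^2 = 86, Σu·u = 86, Σu = 14, Σ1 = 4.
Moment sums: Σu^2·w = 12554, Σu·w = 1904, Σw = 293.
MᵀM·[a, b, c]ᵀ = Mᵀw becomes [[3698, 560, 86]; [560, 86, 14]; [86, 14, 4]]·[a, b, c]ᵀ = [12554, 1904, 293]ᵀ.
Inverting the 3×3 Gram matrix, [a, b, c]ᵀ = [35/12, 1477/444, -163/148]ᵀ.

a = 2.92, b = 3.33, c = -1.10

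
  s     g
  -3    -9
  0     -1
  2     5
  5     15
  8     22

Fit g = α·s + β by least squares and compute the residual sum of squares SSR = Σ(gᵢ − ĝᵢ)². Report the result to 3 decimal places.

SSR = 1.836

Normal-equation sums: Σs·s = 102, Σs = 12, Σ1 = 5.
Right-hand side: Σs·g = 288, Σg = 32.
So XᵀX·[α, β]ᵀ = Xᵀg: [[102, 12]; [12, 5]]·[α, β]ᵀ = [288, 32]ᵀ.
Eliminating β: 5·(row 1) − 12·(row 2) gives 366·α = 5·288 − 12·32 = 1056, so α = 176/61.
Then β = (32 − 12·(176/61))/5 = -32/61.
Residuals: 11/61, -29/61, -15/61, 67/61, -34/61; SSR = 112/61.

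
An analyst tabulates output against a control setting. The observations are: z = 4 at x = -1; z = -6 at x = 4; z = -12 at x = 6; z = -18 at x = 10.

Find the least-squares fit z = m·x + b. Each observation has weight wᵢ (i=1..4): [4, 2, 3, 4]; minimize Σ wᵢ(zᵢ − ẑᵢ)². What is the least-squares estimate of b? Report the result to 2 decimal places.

b = 1.68

The normal equations are: 544·m + 62·b = -1000;  62·m + 13·b = -104.
Eliminating b: 13·(row 1) − 62·(row 2) gives 3228·m = 13·(-1000) − 62·(-104) = -6552, so m = -546/269.
Then b = ((-104) − 62·(-546/269))/13 = 452/269.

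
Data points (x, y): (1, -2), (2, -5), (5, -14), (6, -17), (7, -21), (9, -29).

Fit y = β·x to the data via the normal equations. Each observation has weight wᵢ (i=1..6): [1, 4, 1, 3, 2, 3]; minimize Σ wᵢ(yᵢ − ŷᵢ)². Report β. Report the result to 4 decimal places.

Normal-equation sums: Σwᵢ·x·x = 491.
For AᵀWy: Σwᵢ·x·y = -1495.
Hence β = -1495 / 491 ≈ -3.04481.

β = -3.0448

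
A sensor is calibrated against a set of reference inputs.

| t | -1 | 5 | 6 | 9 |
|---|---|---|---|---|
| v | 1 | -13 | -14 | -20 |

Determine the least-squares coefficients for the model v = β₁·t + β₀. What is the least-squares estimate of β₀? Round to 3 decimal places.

β₀ = -1.460

Setting ∂/∂β₁ … = 0 gives: 143·β₁ + 19·β₀ = -330;  19·β₁ + 4·β₀ = -46.
Eliminating β₀: 4·(row 1) − 19·(row 2) gives 211·β₁ = 4·(-330) − 19·(-46) = -446, so β₁ = -446/211.
Then β₀ = ((-46) − 19·(-446/211))/4 = -308/211.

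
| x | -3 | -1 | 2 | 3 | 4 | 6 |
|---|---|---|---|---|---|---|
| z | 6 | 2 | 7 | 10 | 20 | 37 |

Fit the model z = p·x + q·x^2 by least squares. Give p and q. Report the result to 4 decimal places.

Normal-equation sums: Σx·x = 75, Σx·x^2 = 287, Σx^2·x^2 = 1731.
Moment sums: Σx·z = 326, Σx^2·z = 1826.
MᵀM·[p, q]ᵀ = Mᵀz becomes [[75, 287]; [287, 1731]]·[p, q]ᵀ = [326, 1826]ᵀ.
Eliminating q: 1731·(row 1) − 287·(row 2) gives 47456·p = 1731·326 − 287·1826 = 40244, so p = 10061/11864.
Then q = (1826 − 287·(10061/11864))/1731 = 10847/11864.

p = 0.8480, q = 0.9143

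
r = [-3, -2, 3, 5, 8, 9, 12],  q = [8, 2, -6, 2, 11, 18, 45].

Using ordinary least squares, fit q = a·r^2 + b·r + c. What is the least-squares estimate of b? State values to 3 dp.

b = -2.047

Forming AᵀA = [[32196, 3086, 336]; [3086, 336, 32]; [336, 32, 7]] and Aᵀq = [8718, 754, 80]ᵀ gives AᵀA·[a, b, c]ᵀ = Aᵀq.
Inverting the 3×3 Gram matrix, [a, b, c]ᵀ = [566271/1130201, -2313369/1130201, -3689024/1130201]ᵀ.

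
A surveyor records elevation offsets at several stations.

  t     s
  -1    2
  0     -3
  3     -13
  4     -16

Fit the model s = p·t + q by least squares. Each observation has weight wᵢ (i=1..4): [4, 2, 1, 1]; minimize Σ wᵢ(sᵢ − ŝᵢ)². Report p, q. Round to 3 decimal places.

Entries of AᵀWA: Σwᵢ·t·t = 29, Σwᵢ·t = 3, Σwᵢ·1 = 8.
For AᵀWs: Σwᵢ·t·s = -111, Σwᵢ·s = -27.
Normal equations: [[29, 3]; [3, 8]]·[p, q]ᵀ = [-111, -27]ᵀ.
Eliminating q: 8·(row 1) − 3·(row 2) gives 223·p = 8·(-111) − 3·(-27) = -807, so p = -807/223.
Then q = ((-27) − 3·(-807/223))/8 = -450/223.

p = -3.619, q = -2.018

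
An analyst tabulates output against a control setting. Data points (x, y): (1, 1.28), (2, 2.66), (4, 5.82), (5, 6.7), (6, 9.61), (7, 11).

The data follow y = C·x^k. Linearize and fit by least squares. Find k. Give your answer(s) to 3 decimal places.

k = 1.102

With ln yᵢ as the transformed response and ln xᵢ as the regressor:
Sums: Σln x = 7.4265, Σ(ln x)² = 11.9895, Σln y = 9.5493, Σln x·ln y = 14.9016.
Normal system: [[11.9895, 7.4265]; [7.4265, 6]]·[k, ln C]ᵀ = [14.9016, 9.5493]ᵀ.
Δ = 11.9895·6 − (7.4265)² = 16.7835; k = (14.9016·6 − 7.4265·9.5493)/16.7835 = 1.10176, ln C = (11.9895·9.5493 − 7.4265·14.9016)/16.7835 = 0.22784.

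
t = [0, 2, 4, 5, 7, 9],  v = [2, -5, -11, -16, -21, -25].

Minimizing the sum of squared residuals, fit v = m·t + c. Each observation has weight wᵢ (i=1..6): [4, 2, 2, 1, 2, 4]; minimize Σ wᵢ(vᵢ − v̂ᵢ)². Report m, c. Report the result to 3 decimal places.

m = -3.031, c = 1.406

With design matrix X, XᵀWX = [[487, 67]; [67, 15]] and XᵀWv = [-1382, -182]ᵀ.
Eliminating c: 15·(row 1) − 67·(row 2) gives 2816·m = 15·(-1382) − 67·(-182) = -8536, so m = -97/32.
Then c = ((-182) − 67·(-97/32))/15 = 45/32.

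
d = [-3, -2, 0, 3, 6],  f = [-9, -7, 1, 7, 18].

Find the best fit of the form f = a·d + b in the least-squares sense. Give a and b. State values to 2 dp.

The normal equations are: 58·a + 4·b = 170;  4·a + 5·b = 10.
(Σd·d = 58, Σd = 4, Σ1 = 5, Σd·f = 170, Σf = 10.)
Determinant 58·5 − 4² = 274.
a = (170·5 − 4·10)/274 = 405/137; b = (58·10 − 4·170)/274 = -50/137.

a = 2.96, b = -0.36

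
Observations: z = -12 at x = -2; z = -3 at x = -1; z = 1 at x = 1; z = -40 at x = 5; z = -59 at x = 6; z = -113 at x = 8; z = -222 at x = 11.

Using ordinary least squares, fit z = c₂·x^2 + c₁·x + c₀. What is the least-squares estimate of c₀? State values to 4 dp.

c₀ = 0.7815

From the data, Σx^2·x^2 = 20676, Σx^2·x = 2176, Σx^2 = 252, Σx·x = 252, Σx = 28, Σ1 = 7.
Moment sums: Σx^2·z = -37268, Σx·z = -3872, Σz = -448.
Normal equations: [[20676, 2176, 252]; [2176, 252, 28]; [252, 28, 7]]·[c₂, c₁, c₀]ᵀ = [-37268, -3872, -448]ᵀ.
Solving the 3×3 system (Gaussian elimination) gives c₂ = -33135/16271, c₁ = 34700/16271, c₀ = 12716/16271.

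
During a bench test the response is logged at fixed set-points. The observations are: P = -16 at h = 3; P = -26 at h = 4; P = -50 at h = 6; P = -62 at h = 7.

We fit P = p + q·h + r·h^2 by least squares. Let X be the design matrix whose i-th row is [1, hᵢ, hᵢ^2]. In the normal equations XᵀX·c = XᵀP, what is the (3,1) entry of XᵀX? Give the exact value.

110

Row 3 ↔ basis h^2, column 1 ↔ basis 1, so (XᵀX)_{3,1} = Σᵢ h^2 = (9)·(1) + (16)·(1) + (36)·(1) + (49)·(1) = 110.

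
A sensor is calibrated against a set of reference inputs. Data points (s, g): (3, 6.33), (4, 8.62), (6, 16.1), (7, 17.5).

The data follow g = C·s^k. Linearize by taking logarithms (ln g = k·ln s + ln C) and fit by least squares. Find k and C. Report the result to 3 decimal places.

k = 1.268, C = 1.549

Taking logs, ln g = k·ln s + ln C, so regress ln g on ln s.
Σln s = 6.2226, Σ(ln s)² = 10.1257, Σln g = 9.6404, Σln s·ln g = 15.5620.
Equations: 10.1257·k + 6.2226·ln C = 15.5620;  6.2226·k + 4·ln C = 9.6404.
Slope k = (n·Σln s·ln g − Σln s·Σln g)/(n·Σ(ln s)² − (Σln s)²) = (4·15.5620 − 6.2226·9.6404)/1.7825 = 1.26788; ln C = (Σln g − k·Σln s)/n = 0.43773, so C = exp(0.43773) = 1.54919.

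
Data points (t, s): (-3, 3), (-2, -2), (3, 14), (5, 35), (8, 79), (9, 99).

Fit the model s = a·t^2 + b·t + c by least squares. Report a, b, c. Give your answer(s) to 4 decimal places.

a = 1.0089, b = 1.9995, c = -0.9501

Entries of MᵀM: Σt^2·t^2 = 11460, Σt^2·t = 1358, Σt^2 = 192, Σt·t = 192, Σt = 20, Σ1 = 6.
And Σt^2·s = 14095, Σt·s = 1735, Σs = 228.
Normal equations: [[11460, 1358, 192]; [1358, 192, 20]; [192, 20, 6]]·[a, b, c]ᵀ = [14095, 1735, 228]ᵀ.
Row-reducing yields a = 17549/17394, b = 11593/5798, c = -8263/8697.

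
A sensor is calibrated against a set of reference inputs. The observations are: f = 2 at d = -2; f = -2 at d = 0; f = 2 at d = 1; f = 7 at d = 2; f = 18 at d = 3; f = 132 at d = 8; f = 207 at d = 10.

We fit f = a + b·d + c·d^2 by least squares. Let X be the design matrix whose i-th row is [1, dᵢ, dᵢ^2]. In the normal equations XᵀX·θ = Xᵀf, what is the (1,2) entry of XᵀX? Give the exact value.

22

Row 1 ↔ basis 1, column 2 ↔ basis d, so (XᵀX)_{1,2} = Σᵢ d = (1)·(-2) + (1)·(0) + (1)·(1) + (1)·(2) + (1)·(3) + (1)·(8) + (1)·(10) = 22.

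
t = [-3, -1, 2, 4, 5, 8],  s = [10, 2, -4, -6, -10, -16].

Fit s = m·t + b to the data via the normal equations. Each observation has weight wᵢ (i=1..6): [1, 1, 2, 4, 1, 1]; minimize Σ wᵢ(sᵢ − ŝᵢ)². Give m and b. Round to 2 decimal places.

Setting ∂/∂m … = 0 gives: 171·m + 29·b = -322;  29·m + 10·b = -46.
Δ = 171·10 − 29² = 869.
m = ((-322)·10 − 29·(-46))/869 = -1886/869; b = (171·(-46) − 29·(-322))/869 = 1472/869.

m = -2.17, b = 1.69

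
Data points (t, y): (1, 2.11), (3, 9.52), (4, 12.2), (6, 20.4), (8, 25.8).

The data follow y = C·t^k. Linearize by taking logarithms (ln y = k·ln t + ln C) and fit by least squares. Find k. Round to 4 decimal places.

k = 1.2180

Let Y = ln y. Fitting Y = k·ln t + ln C by least squares:
XᵀX = [[10.6632, 6.3561]; [6.3561, 5]], rhs = [18.1054, 11.7674]ᵀ  (here Σln t = 6.3561, Σ(ln t)² = 10.6632, Σln y = 11.7674, Σln t·ln y = 18.1054).
Solving (det = 12.9161): k = 1.21802, ln C = 0.80512.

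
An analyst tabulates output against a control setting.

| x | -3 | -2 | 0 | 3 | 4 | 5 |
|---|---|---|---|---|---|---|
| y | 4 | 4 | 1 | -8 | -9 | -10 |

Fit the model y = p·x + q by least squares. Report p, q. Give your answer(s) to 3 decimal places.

Forming MᵀM = [[63, 7]; [7, 6]] and Mᵀy = [-130, -18]ᵀ gives MᵀM·[p, q]ᵀ = Mᵀy.
Determinant 63·6 − 7² = 329.
p = ((-130)·6 − 7·(-18))/329 = -654/329; q = (63·(-18) − 7·(-130))/329 = -32/47.

p = -1.988, q = -0.681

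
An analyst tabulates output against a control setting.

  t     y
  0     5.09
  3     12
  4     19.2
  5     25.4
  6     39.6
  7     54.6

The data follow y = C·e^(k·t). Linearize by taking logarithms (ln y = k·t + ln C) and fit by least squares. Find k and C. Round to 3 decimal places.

Let Y = ln y. Fitting Y = k·t + ln C by least squares:
XᵀX = [[135.0000, 25.0000]; [25.0000, 6]], rhs = [85.5213, 17.9807]ᵀ  (here Σt = 25.0000, Σ(t)² = 135.0000, Σln y = 17.9807, Σt·ln y = 85.5213).
Δ = 135.0000·6 − (25.0000)² = 185.0000; k = (85.5213·6 − 25.0000·17.9807)/185.0000 = 0.34384, ln C = (135.0000·17.9807 − 25.0000·85.5213)/185.0000 = 1.56412, so C = exp(1.56412) = 4.77847.

k = 0.344, C = 4.778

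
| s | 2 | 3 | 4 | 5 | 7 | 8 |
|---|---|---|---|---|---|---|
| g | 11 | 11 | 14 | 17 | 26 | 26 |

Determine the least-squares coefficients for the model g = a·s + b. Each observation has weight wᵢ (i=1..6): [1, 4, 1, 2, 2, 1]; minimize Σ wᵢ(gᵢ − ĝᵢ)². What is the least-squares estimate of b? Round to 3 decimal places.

b = 2.027

From the data, Σwᵢ·s·s = 268, Σwᵢ·s = 50, Σwᵢ·1 = 11.
And Σwᵢ·s·g = 952, Σwᵢ·g = 181.
Determinant 268·11 − 50² = 448.
a = (952·11 − 50·181)/448 = 711/224; b = (268·181 − 50·952)/448 = 227/112.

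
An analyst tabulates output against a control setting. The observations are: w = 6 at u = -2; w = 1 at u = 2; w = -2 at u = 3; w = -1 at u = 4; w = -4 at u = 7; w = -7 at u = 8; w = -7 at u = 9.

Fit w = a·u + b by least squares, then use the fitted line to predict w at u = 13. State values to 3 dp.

With design matrix X, XᵀX = [[227, 31]; [31, 7]] and Xᵀw = [-167, -14]ᵀ.
Eliminating b: 7·(row 1) − 31·(row 2) gives 628·a = 7·(-167) − 31·(-14) = -735, so a = -735/628.
Then b = ((-14) − 31·(-735/628))/7 = 1999/628.
At u = 13: ŵ = (-735/628)·(13) + (1999/628)·(1) = -1889/157.

ŵ = -12.032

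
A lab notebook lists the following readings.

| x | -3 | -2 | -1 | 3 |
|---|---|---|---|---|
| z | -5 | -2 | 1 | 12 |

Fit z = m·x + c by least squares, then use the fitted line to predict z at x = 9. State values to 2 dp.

With design matrix M, MᵀM = [[23, -3]; [-3, 4]] and Mᵀz = [54, 6]ᵀ.
Determinant 23·4 − (-3)² = 83.
m = (54·4 − (-3)·6)/83 = 234/83; c = (23·6 − (-3)·54)/83 = 300/83.
At x = 9: ẑ = (234/83)·(9) + (300/83)·(1) = 2406/83.

ẑ = 28.99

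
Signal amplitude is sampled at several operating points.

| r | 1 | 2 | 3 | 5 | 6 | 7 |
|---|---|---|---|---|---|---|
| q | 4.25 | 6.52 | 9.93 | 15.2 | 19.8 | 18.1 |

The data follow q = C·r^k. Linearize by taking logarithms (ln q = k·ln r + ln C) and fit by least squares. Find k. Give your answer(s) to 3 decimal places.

With ln qᵢ as the transformed response and ln rᵢ as the regressor:
Over the data: Σln r = 7.1389, Σ(ln r)² = 11.2747, Σln q = 14.2202, Σln r·ln q = 19.1861.
Normal system: [[11.2747, 7.1389]; [7.1389, 6]]·[k, ln C]ᵀ = [19.1861, 14.2202]ᵀ.
Δ = 11.2747·6 − (7.1389)² = 16.6845; k = (19.1861·6 − 7.1389·14.2202)/16.6845 = 0.81512, ln C = (11.2747·14.2202 − 7.1389·19.1861)/16.6845 = 1.40020.

k = 0.815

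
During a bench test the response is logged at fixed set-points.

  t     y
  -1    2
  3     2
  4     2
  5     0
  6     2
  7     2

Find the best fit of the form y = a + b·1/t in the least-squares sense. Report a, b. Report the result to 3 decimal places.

a = 1.671, b = -0.293

Forming MᵀM = [[6, 13/140]; [13/140, 222581/176400]] and Mᵀy = [10, -3/14]ᵀ gives MᵀM·[a, b]ᵀ = Mᵀy.
det = 6·(222581/176400) − (13/140)² = 88931/11760.
a = (10·(222581/176400) − (13/140)·(-3/14))/(88931/11760) = 445864/266793; b = (6·(-3/14) − (13/140)·10)/(88931/11760) = -26040/88931.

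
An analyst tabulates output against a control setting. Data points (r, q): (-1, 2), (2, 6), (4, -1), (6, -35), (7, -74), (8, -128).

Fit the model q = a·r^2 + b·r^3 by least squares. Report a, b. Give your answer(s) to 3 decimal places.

The normal system AᵀA·[a, b]ᵀ = Aᵀq is [[8066, 58406]; [58406, 430610]]·[a, b]ᵀ = [-13068, -98496]ᵀ.
det = 8066·430610 − 58406² = 62039424.
a = ((-13068)·430610 − 58406·(-98496))/62039424 = 5231079/2584976; b = (8066·(-98496) − 58406·(-13068))/62039424 = -1300797/2584976.

a = 2.024, b = -0.503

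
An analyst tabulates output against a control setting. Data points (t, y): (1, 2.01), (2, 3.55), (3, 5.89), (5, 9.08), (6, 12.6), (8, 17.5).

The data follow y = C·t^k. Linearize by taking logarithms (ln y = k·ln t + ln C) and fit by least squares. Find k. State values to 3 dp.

With ln yᵢ as the transformed response and ln tᵢ as the regressor:
Over the data: Σln t = 7.2724, Σ(ln t)² = 11.8122, Σln y = 11.3403, Σln t·ln y = 16.8684.
Normal system: [[11.8122, 7.2724]; [7.2724, 6]]·[k, ln C]ᵀ = [16.8684, 11.3403]ᵀ.
Solving (det = 17.9853): k = 1.04192, ln C = 0.62718.

k = 1.042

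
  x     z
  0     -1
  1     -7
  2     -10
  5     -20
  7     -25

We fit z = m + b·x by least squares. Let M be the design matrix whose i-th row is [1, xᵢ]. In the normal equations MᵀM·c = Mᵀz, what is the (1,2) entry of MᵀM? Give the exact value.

15

Row 1 ↔ basis 1, column 2 ↔ basis x, so (MᵀM)_{1,2} = Σᵢ x = (1)·(0) + (1)·(1) + (1)·(2) + (1)·(5) + (1)·(7) = 15.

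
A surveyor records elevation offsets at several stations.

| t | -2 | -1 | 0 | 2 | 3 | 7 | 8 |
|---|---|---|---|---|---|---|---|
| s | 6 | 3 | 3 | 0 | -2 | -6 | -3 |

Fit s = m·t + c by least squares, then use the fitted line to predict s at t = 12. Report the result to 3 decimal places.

ŝ = -9.398

With design matrix X, XᵀX = [[131, 17]; [17, 7]] and Xᵀs = [-87, 1]ᵀ.
Eliminating c: 7·(row 1) − 17·(row 2) gives 628·m = 7·(-87) − 17·1 = -626, so m = -313/314.
Then c = (1 − 17·(-313/314))/7 = 805/314.
At t = 12: ŝ = (-313/314)·(12) + (805/314)·(1) = -2951/314.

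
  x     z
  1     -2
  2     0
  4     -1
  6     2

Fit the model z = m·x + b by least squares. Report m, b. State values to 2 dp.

AᵀA·[m, b]ᵀ = Aᵀz reads: 57·m + 13·b = 6;  13·m + 4·b = -1.
Δ = 57·4 − 13² = 59.
m = (6·4 − 13·(-1))/59 = 37/59; b = (57·(-1) − 13·6)/59 = -135/59.

m = 0.63, b = -2.29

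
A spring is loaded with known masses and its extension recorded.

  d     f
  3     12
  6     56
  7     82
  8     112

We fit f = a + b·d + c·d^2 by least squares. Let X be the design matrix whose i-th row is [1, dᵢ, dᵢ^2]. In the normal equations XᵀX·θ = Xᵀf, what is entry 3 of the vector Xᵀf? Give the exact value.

13310

Entry 3 ↔ basis d^2, so (Xᵀf)_{3} = Σᵢ (d^2)·fᵢ = (9)·(12) + (36)·(56) + (49)·(82) + (64)·(112) = 13310.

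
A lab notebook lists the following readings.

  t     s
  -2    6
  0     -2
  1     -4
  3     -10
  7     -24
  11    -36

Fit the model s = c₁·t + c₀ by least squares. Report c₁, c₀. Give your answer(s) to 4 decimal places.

Compute the Gram sums: Σt·t = 184, Σt = 20, Σ1 = 6.
Right-hand side: Σt·s = -610, Σs = -70.
det = 184·6 − 20² = 704.
c₁ = ((-610)·6 − 20·(-70))/704 = -565/176; c₀ = (184·(-70) − 20·(-610))/704 = -85/88.

c₁ = -3.2102, c₀ = -0.9659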